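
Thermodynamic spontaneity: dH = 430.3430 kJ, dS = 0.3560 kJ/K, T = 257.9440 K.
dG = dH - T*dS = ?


T*dS = 257.9440 * 0.3560 = 91.8281 kJ
dG = 430.3430 - 91.8281 = 338.5149 kJ (non-spontaneous)

dG = 338.5149 kJ, non-spontaneous


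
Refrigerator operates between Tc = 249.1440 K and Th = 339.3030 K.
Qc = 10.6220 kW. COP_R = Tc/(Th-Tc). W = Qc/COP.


COP = 249.1440 / 90.1590 = 2.7634
W = 10.6220 / 2.7634 = 3.8438 kW

COP = 2.7634, W = 3.8438 kW


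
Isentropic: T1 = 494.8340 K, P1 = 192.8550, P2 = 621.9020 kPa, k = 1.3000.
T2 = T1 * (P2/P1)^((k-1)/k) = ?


(k-1)/k = 0.2308
(P2/P1)^exp = 1.3102
T2 = 494.8340 * 1.3102 = 648.3412 K

648.3412 K


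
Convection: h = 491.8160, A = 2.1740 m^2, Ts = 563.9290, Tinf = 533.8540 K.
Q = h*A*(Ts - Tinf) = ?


dT = 30.0750 K
Q = 491.8160 * 2.1740 * 30.0750 = 32156.4301 W

32156.4301 W


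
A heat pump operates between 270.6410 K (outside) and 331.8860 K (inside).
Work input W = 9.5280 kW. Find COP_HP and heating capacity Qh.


COP = 331.8860 / 61.2450 = 5.4190
Qh = 5.4190 * 9.5280 = 51.6321 kW

COP = 5.4190, Qh = 51.6321 kW


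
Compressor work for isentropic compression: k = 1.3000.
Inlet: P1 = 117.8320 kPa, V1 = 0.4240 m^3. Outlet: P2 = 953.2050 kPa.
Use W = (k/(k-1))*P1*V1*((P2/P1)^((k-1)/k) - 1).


(k-1)/k = 0.2308
(P2/P1)^exp = 1.6200
W = 4.3333 * 117.8320 * 0.4240 * (1.6200 - 1) = 134.2325 kJ

134.2325 kJ


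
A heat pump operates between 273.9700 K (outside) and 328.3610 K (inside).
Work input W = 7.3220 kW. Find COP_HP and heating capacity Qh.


COP = 328.3610 / 54.3910 = 6.0370
Qh = 6.0370 * 7.3220 = 44.2033 kW

COP = 6.0370, Qh = 44.2033 kW


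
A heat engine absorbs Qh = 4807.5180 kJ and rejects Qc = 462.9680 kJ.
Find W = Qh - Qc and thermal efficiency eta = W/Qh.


W = 4807.5180 - 462.9680 = 4344.5500 kJ
eta = 4344.5500 / 4807.5180 = 0.9037 = 90.3699%

W = 4344.5500 kJ, eta = 90.3699%


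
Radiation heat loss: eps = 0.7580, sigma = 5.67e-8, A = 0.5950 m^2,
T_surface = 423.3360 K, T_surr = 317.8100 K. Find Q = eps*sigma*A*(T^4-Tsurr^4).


T^4 = 3.2117e+10
Tsurr^4 = 1.0202e+10
Q = 0.7580 * 5.67e-8 * 0.5950 * 2.1916e+10 = 560.4363 W

560.4363 W


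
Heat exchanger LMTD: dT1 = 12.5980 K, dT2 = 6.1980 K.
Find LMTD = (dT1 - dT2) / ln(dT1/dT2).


dT1/dT2 = 2.0326
ln(dT1/dT2) = 0.7093
LMTD = 6.4000 / 0.7093 = 9.0228 K

9.0228 K


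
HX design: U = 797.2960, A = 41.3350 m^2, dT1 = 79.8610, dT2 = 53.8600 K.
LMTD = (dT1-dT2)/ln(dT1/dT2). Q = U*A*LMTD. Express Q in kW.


LMTD = 66.0092 K
Q = 797.2960 * 41.3350 * 66.0092 = 2175414.9520 W = 2175.4150 kW

2175.4150 kW


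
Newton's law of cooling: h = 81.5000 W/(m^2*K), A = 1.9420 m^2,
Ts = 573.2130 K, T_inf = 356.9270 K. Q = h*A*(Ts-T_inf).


dT = 216.2860 K
Q = 81.5000 * 1.9420 * 216.2860 = 34232.2341 W

34232.2341 W


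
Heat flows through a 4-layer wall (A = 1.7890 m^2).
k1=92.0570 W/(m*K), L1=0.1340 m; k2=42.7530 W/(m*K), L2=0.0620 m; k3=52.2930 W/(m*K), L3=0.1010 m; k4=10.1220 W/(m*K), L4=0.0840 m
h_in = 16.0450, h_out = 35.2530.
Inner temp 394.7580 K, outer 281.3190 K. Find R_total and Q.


R_conv_in = 1/(16.0450*1.7890) = 0.0348
R_1 = 0.1340/(92.0570*1.7890) = 0.0008
R_2 = 0.0620/(42.7530*1.7890) = 0.0008
R_3 = 0.1010/(52.2930*1.7890) = 0.0011
R_4 = 0.0840/(10.1220*1.7890) = 0.0046
R_conv_out = 1/(35.2530*1.7890) = 0.0159
R_total = 0.0580 K/W
Q = 113.4390 / 0.0580 = 1954.6188 W

R_total = 0.0580 K/W, Q = 1954.6188 W


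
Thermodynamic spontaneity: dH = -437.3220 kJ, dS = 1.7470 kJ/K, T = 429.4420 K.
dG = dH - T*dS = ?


T*dS = 429.4420 * 1.7470 = 750.2352 kJ
dG = -437.3220 - 750.2352 = -1187.5572 kJ (spontaneous)

dG = -1187.5572 kJ, spontaneous


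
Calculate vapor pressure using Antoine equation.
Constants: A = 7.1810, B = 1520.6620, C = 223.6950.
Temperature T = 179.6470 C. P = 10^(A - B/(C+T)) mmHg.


C+T = 403.3420
B/(C+T) = 3.7702
log10(P) = 7.1810 - 3.7702 = 3.4108
P = 10^3.4108 = 2575.3997 mmHg

2575.3997 mmHg


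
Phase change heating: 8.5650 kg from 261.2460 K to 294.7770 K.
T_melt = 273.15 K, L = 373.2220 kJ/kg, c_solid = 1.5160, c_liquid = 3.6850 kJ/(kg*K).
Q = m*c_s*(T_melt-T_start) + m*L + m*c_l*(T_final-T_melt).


Q1 (sensible, solid) = 8.5650 * 1.5160 * 11.9040 = 154.5680 kJ
Q2 (latent) = 8.5650 * 373.2220 = 3196.6464 kJ
Q3 (sensible, liquid) = 8.5650 * 3.6850 * 21.6270 = 682.5919 kJ
Q_total = 4033.8063 kJ

4033.8063 kJ


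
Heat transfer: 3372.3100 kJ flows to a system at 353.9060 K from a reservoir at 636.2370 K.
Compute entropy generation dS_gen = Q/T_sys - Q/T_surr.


dS_sys = 3372.3100/353.9060 = 9.5288 kJ/K
dS_surr = -3372.3100/636.2370 = -5.3004 kJ/K
dS_gen = 9.5288 - 5.3004 = 4.2284 kJ/K (irreversible)

dS_gen = 4.2284 kJ/K, irreversible


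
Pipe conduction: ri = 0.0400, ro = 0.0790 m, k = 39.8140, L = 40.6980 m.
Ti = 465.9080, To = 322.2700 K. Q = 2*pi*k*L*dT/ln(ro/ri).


dT = 143.6380 K
ln(ro/ri) = 0.6806
Q = 2*pi*39.8140*40.6980*143.6380 / 0.6806 = 2148752.1203 W

2148752.1203 W


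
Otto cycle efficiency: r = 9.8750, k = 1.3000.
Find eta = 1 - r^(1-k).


r^(k-1) = 1.9877
eta = 1 - 1/1.9877 = 0.4969 = 49.6918%

49.6918%


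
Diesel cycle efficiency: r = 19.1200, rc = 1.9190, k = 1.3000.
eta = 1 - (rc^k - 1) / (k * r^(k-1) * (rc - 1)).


r^(k-1) = 2.4235
rc^k = 2.3334
eta = 0.5395 = 53.9458%

53.9458%


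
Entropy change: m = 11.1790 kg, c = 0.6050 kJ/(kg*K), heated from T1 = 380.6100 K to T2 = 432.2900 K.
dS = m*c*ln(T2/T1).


T2/T1 = 1.1358
ln(T2/T1) = 0.1273
dS = 11.1790 * 0.6050 * 0.1273 = 0.8611 kJ/K

0.8611 kJ/K


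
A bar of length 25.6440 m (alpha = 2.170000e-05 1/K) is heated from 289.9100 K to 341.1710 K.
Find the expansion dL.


dT = 51.2610 K
dL = 2.170000e-05 * 25.6440 * 51.2610 = 0.028525 m
L_final = 25.672525 m

dL = 0.028525 m


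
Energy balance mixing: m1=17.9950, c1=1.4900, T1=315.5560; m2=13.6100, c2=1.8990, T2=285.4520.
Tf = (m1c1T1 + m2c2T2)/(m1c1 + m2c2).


num = 15838.4793
den = 52.6579
Tf = 300.7805 K

300.7805 K


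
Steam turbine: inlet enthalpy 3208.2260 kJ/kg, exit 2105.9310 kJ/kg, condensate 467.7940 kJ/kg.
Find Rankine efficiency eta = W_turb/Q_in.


W = 1102.2950 kJ/kg
Q_in = 2740.4320 kJ/kg
eta = 0.4022 = 40.2234%

eta = 40.2234%


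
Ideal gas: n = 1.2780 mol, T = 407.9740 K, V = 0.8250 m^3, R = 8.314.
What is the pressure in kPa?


P = nRT/V = 1.2780 * 8.314 * 407.9740 / 0.8250
= 4334.8429 / 0.8250 = 5254.3550 Pa = 5.2544 kPa

5.2544 kPa


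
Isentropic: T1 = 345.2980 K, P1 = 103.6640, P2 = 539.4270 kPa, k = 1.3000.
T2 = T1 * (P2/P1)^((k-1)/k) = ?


(k-1)/k = 0.2308
(P2/P1)^exp = 1.4632
T2 = 345.2980 * 1.4632 = 505.2370 K

505.2370 K


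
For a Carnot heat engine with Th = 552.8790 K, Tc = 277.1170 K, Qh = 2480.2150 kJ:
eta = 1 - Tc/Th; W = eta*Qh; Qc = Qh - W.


eta = 1 - 277.1170/552.8790 = 0.4988
W = 0.4988 * 2480.2150 = 1237.0682 kJ
Qc = 2480.2150 - 1237.0682 = 1243.1468 kJ

eta = 49.8775%, W = 1237.0682 kJ, Qc = 1243.1468 kJ


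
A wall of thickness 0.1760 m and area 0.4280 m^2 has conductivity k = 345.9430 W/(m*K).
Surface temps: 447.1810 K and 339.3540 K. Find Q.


dT = 107.8270 K
Q = 345.9430 * 0.4280 * 107.8270 / 0.1760 = 90711.6718 W

90711.6718 W


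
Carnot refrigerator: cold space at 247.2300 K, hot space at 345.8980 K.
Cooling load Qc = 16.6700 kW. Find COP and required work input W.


COP = 247.2300 / 98.6680 = 2.5057
W = 16.6700 / 2.5057 = 6.6529 kW

COP = 2.5057, W = 6.6529 kW


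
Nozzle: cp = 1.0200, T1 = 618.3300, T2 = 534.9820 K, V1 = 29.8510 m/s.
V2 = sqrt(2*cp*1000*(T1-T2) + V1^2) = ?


dT = 83.3480 K
2*cp*1000*dT = 170029.9200
V1^2 = 891.0822
V2 = sqrt(170921.0022) = 413.4259 m/s

413.4259 m/s


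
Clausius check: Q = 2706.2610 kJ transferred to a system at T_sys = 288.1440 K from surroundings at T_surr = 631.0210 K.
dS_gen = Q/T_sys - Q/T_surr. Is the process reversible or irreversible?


dS_sys = 2706.2610/288.1440 = 9.3920 kJ/K
dS_surr = -2706.2610/631.0210 = -4.2887 kJ/K
dS_gen = 9.3920 - 4.2887 = 5.1033 kJ/K (irreversible)

dS_gen = 5.1033 kJ/K, irreversible


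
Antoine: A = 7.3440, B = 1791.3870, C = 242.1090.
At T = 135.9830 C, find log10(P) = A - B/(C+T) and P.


C+T = 378.0920
B/(C+T) = 4.7380
log10(P) = 7.3440 - 4.7380 = 2.6060
P = 10^2.6060 = 403.6771 mmHg

403.6771 mmHg


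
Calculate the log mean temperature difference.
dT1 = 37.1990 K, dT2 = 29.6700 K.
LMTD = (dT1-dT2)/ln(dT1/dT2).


dT1/dT2 = 1.2538
ln(dT1/dT2) = 0.2261
LMTD = 7.5290 / 0.2261 = 33.2927 K

33.2927 K


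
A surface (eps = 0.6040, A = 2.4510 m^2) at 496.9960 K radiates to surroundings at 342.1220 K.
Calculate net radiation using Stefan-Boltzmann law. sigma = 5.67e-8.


T^4 = 6.1011e+10
Tsurr^4 = 1.3700e+10
Q = 0.6040 * 5.67e-8 * 2.4510 * 4.7311e+10 = 3971.2650 W

3971.2650 W


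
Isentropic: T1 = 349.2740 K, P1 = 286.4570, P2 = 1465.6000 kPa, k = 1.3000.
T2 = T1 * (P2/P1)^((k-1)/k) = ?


(k-1)/k = 0.2308
(P2/P1)^exp = 1.4575
T2 = 349.2740 * 1.4575 = 509.0630 K

509.0630 K


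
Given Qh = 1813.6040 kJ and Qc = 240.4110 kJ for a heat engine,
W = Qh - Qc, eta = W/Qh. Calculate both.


W = 1813.6040 - 240.4110 = 1573.1930 kJ
eta = 1573.1930 / 1813.6040 = 0.8674 = 86.7440%

W = 1573.1930 kJ, eta = 86.7440%


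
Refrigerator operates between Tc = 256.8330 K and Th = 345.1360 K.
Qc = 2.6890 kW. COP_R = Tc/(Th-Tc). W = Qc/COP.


COP = 256.8330 / 88.3030 = 2.9085
W = 2.6890 / 2.9085 = 0.9245 kW

COP = 2.9085, W = 0.9245 kW


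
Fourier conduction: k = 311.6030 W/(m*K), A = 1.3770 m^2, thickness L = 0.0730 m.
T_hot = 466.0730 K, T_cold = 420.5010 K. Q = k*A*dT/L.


dT = 45.5720 K
Q = 311.6030 * 1.3770 * 45.5720 / 0.0730 = 267861.8100 W

267861.8100 W


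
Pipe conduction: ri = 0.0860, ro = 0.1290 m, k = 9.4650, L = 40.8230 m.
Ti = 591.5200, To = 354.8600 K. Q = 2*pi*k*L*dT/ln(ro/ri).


dT = 236.6600 K
ln(ro/ri) = 0.4055
Q = 2*pi*9.4650*40.8230*236.6600 / 0.4055 = 1417022.5987 W

1417022.5987 W


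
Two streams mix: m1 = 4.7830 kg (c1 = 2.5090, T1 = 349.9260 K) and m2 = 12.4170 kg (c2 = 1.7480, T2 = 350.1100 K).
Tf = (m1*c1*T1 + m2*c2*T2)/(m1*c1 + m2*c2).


num = 11798.4116
den = 33.7055
Tf = 350.0445 K

350.0445 K


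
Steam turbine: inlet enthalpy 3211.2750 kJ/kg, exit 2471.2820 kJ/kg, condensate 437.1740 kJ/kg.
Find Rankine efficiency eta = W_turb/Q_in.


W = 739.9930 kJ/kg
Q_in = 2774.1010 kJ/kg
eta = 0.2668 = 26.6751%

eta = 26.6751%


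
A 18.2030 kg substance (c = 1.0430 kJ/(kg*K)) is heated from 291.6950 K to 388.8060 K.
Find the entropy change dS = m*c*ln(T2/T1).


T2/T1 = 1.3329
ln(T2/T1) = 0.2874
dS = 18.2030 * 1.0430 * 0.2874 = 5.4560 kJ/K

5.4560 kJ/K


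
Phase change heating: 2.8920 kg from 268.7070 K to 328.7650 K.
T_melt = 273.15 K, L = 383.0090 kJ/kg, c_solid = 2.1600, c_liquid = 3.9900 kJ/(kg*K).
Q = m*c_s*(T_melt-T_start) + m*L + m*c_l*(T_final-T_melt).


Q1 (sensible, solid) = 2.8920 * 2.1600 * 4.4430 = 27.7542 kJ
Q2 (latent) = 2.8920 * 383.0090 = 1107.6620 kJ
Q3 (sensible, liquid) = 2.8920 * 3.9900 * 55.6150 = 641.7459 kJ
Q_total = 1777.1621 kJ

1777.1621 kJ


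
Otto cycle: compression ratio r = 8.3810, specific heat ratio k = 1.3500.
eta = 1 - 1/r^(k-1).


r^(k-1) = 2.1045
eta = 1 - 1/2.1045 = 0.5248 = 52.4833%

52.4833%


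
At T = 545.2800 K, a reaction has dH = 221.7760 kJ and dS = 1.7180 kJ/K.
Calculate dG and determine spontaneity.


T*dS = 545.2800 * 1.7180 = 936.7910 kJ
dG = 221.7760 - 936.7910 = -715.0150 kJ (spontaneous)

dG = -715.0150 kJ, spontaneous


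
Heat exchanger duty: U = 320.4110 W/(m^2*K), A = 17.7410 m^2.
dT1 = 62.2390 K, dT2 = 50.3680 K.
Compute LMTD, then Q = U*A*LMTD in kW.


LMTD = 56.0943 K
Q = 320.4110 * 17.7410 * 56.0943 = 318863.1171 W = 318.8631 kW

318.8631 kW


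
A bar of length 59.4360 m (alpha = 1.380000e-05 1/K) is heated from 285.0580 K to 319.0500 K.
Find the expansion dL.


dT = 33.9920 K
dL = 1.380000e-05 * 59.4360 * 33.9920 = 0.027881 m
L_final = 59.463881 m

dL = 0.027881 m


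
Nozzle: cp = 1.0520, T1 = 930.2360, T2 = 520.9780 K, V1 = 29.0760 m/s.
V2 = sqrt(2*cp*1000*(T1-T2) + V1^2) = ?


dT = 409.2580 K
2*cp*1000*dT = 861078.8320
V1^2 = 845.4138
V2 = sqrt(861924.2458) = 928.3988 m/s

928.3988 m/s


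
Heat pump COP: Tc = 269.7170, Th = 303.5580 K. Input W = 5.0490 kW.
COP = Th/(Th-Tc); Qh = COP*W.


COP = 303.5580 / 33.8410 = 8.9701
Qh = 8.9701 * 5.0490 = 45.2902 kW

COP = 8.9701, Qh = 45.2902 kW


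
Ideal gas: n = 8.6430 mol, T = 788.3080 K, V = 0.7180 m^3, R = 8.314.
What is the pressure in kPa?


P = nRT/V = 8.6430 * 8.314 * 788.3080 / 0.7180
= 56646.1590 / 0.7180 = 78894.3719 Pa = 78.8944 kPa

78.8944 kPa


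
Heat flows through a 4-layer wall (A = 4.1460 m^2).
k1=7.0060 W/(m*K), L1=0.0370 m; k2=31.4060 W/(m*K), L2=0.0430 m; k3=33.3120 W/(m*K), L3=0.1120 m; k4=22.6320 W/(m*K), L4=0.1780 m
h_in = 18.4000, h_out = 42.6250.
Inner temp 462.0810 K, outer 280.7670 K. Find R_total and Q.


R_conv_in = 1/(18.4000*4.1460) = 0.0131
R_1 = 0.0370/(7.0060*4.1460) = 0.0013
R_2 = 0.0430/(31.4060*4.1460) = 0.0003
R_3 = 0.1120/(33.3120*4.1460) = 0.0008
R_4 = 0.1780/(22.6320*4.1460) = 0.0019
R_conv_out = 1/(42.6250*4.1460) = 0.0057
R_total = 0.0231 K/W
Q = 181.3140 / 0.0231 = 7856.2184 W

R_total = 0.0231 K/W, Q = 7856.2184 W


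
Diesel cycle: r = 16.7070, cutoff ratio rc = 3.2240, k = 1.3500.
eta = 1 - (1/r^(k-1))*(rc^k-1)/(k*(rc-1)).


r^(k-1) = 2.6793
rc^k = 4.8566
eta = 0.5206 = 52.0573%

52.0573%


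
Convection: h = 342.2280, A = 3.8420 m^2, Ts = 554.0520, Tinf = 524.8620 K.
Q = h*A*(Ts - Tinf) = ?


dT = 29.1900 K
Q = 342.2280 * 3.8420 * 29.1900 = 38380.1789 W

38380.1789 W


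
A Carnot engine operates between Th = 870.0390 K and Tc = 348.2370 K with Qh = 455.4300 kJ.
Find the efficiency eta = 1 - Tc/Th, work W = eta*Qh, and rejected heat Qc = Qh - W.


eta = 1 - 348.2370/870.0390 = 0.5997
W = 0.5997 * 455.4300 = 273.1421 kJ
Qc = 455.4300 - 273.1421 = 182.2879 kJ

eta = 59.9746%, W = 273.1421 kJ, Qc = 182.2879 kJ


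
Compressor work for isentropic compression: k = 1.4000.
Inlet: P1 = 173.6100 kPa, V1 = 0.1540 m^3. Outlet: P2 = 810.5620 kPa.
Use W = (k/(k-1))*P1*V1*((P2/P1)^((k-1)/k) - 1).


(k-1)/k = 0.2857
(P2/P1)^exp = 1.5531
W = 3.5000 * 173.6100 * 0.1540 * (1.5531 - 1) = 51.7581 kJ

51.7581 kJ


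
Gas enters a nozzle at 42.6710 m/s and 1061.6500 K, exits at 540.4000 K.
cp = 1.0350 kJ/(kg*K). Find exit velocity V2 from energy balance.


dT = 521.2500 K
2*cp*1000*dT = 1078987.5000
V1^2 = 1820.8142
V2 = sqrt(1080808.3142) = 1039.6193 m/s

1039.6193 m/s


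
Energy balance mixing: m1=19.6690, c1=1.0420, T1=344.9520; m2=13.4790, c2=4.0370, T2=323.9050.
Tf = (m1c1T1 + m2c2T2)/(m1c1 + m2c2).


num = 24695.0259
den = 74.9098
Tf = 329.6634 K

329.6634 K


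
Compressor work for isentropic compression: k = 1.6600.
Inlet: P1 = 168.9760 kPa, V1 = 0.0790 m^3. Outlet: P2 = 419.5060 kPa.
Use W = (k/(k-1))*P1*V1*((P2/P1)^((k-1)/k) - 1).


(k-1)/k = 0.3976
(P2/P1)^exp = 1.4355
W = 2.5152 * 168.9760 * 0.0790 * (1.4355 - 1) = 14.6231 kJ

14.6231 kJ


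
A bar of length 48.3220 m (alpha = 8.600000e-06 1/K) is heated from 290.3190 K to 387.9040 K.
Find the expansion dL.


dT = 97.5850 K
dL = 8.600000e-06 * 48.3220 * 97.5850 = 0.040553 m
L_final = 48.362553 m

dL = 0.040553 m


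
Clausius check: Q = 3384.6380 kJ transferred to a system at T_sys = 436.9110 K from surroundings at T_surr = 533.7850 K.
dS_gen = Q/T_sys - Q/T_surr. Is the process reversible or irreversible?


dS_sys = 3384.6380/436.9110 = 7.7467 kJ/K
dS_surr = -3384.6380/533.7850 = -6.3408 kJ/K
dS_gen = 7.7467 - 6.3408 = 1.4059 kJ/K (irreversible)

dS_gen = 1.4059 kJ/K, irreversible


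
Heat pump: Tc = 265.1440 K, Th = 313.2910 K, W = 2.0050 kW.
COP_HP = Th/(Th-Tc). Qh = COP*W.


COP = 313.2910 / 48.1470 = 6.5070
Qh = 6.5070 * 2.0050 = 13.0465 kW

COP = 6.5070, Qh = 13.0465 kW


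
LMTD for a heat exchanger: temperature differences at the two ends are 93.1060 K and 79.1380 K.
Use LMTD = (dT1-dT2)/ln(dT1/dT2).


dT1/dT2 = 1.1765
ln(dT1/dT2) = 0.1625
LMTD = 13.9680 / 0.1625 = 85.9329 K

85.9329 K


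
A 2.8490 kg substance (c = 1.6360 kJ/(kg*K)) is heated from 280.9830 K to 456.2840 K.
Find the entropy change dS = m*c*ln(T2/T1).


T2/T1 = 1.6239
ln(T2/T1) = 0.4848
dS = 2.8490 * 1.6360 * 0.4848 = 2.2597 kJ/K

2.2597 kJ/K


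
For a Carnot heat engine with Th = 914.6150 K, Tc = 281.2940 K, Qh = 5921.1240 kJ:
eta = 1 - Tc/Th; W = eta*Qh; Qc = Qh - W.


eta = 1 - 281.2940/914.6150 = 0.6924
W = 0.6924 * 5921.1240 = 4100.0554 kJ
Qc = 5921.1240 - 4100.0554 = 1821.0686 kJ

eta = 69.2445%, W = 4100.0554 kJ, Qc = 1821.0686 kJ


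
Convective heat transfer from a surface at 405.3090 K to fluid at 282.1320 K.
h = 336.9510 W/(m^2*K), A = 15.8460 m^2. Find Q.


dT = 123.1770 K
Q = 336.9510 * 15.8460 * 123.1770 = 657682.1028 W

657682.1028 W


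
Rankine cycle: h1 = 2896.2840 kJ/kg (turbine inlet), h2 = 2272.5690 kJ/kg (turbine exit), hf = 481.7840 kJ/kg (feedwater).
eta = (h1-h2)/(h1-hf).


W = 623.7150 kJ/kg
Q_in = 2414.5000 kJ/kg
eta = 0.2583 = 25.8321%

eta = 25.8321%


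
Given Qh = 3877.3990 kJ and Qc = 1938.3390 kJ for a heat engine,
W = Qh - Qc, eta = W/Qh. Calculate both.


W = 3877.3990 - 1938.3390 = 1939.0600 kJ
eta = 1939.0600 / 3877.3990 = 0.5001 = 50.0093%

W = 1939.0600 kJ, eta = 50.0093%


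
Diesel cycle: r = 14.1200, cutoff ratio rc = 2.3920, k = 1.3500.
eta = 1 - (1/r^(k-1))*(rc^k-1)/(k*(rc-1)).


r^(k-1) = 2.5261
rc^k = 3.2458
eta = 0.5269 = 52.6888%

52.6888%


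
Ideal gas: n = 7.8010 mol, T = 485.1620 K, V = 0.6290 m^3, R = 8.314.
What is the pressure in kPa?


P = nRT/V = 7.8010 * 8.314 * 485.1620 / 0.6290
= 31466.4012 / 0.6290 = 50026.0751 Pa = 50.0261 kPa

50.0261 kPa


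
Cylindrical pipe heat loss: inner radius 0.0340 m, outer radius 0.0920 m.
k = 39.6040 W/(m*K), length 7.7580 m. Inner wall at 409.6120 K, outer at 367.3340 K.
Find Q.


dT = 42.2780 K
ln(ro/ri) = 0.9954
Q = 2*pi*39.6040*7.7580*42.2780 / 0.9954 = 81992.3350 W

81992.3350 W


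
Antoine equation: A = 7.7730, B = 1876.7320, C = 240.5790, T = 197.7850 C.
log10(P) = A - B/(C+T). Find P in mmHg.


C+T = 438.3640
B/(C+T) = 4.2812
log10(P) = 7.7730 - 4.2812 = 3.4918
P = 10^3.4918 = 3102.9991 mmHg

3102.9991 mmHg


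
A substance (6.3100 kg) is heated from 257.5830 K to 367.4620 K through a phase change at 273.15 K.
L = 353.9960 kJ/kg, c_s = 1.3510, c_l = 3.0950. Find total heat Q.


Q1 (sensible, solid) = 6.3100 * 1.3510 * 15.5670 = 132.7057 kJ
Q2 (latent) = 6.3100 * 353.9960 = 2233.7148 kJ
Q3 (sensible, liquid) = 6.3100 * 3.0950 * 94.3120 = 1841.8615 kJ
Q_total = 4208.2820 kJ

4208.2820 kJ


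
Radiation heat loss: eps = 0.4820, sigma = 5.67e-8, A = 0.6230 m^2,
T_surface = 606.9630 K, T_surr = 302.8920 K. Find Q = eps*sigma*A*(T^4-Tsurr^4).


T^4 = 1.3572e+11
Tsurr^4 = 8.4169e+09
Q = 0.4820 * 5.67e-8 * 0.6230 * 1.2730e+11 = 2167.5171 W

2167.5171 W


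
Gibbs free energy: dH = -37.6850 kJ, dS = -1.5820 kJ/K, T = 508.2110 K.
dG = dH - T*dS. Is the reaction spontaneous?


T*dS = 508.2110 * -1.5820 = -803.9898 kJ
dG = -37.6850 + 803.9898 = 766.3048 kJ (non-spontaneous)

dG = 766.3048 kJ, non-spontaneous


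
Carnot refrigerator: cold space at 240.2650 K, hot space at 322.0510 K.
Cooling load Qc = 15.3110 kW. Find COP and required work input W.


COP = 240.2650 / 81.7860 = 2.9377
W = 15.3110 / 2.9377 = 5.2119 kW

COP = 2.9377, W = 5.2119 kW


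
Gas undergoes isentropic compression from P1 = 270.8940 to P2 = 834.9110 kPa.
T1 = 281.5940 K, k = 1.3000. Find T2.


(k-1)/k = 0.2308
(P2/P1)^exp = 1.2966
T2 = 281.5940 * 1.2966 = 365.1176 K

365.1176 K


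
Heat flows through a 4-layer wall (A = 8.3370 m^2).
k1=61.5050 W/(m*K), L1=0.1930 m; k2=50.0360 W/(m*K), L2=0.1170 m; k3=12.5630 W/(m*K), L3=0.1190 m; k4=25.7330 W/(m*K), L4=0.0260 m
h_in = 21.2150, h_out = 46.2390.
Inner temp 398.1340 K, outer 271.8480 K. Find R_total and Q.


R_conv_in = 1/(21.2150*8.3370) = 0.0057
R_1 = 0.1930/(61.5050*8.3370) = 0.0004
R_2 = 0.1170/(50.0360*8.3370) = 0.0003
R_3 = 0.1190/(12.5630*8.3370) = 0.0011
R_4 = 0.0260/(25.7330*8.3370) = 0.0001
R_conv_out = 1/(46.2390*8.3370) = 0.0026
R_total = 0.0102 K/W
Q = 126.2860 / 0.0102 = 12427.0523 W

R_total = 0.0102 K/W, Q = 12427.0523 W


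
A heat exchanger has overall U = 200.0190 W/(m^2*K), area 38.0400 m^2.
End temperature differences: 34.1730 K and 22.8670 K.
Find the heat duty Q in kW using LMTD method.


LMTD = 28.1425 K
Q = 200.0190 * 38.0400 * 28.1425 = 214128.5354 W = 214.1285 kW

214.1285 kW


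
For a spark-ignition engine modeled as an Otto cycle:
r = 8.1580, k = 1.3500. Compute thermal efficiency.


r^(k-1) = 2.0848
eta = 1 - 1/2.0848 = 0.5203 = 52.0327%

52.0327%


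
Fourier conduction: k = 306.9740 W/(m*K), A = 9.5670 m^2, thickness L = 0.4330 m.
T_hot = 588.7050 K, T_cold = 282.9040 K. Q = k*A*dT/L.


dT = 305.8010 K
Q = 306.9740 * 9.5670 * 305.8010 / 0.4330 = 2074093.6991 W

2074093.6991 W


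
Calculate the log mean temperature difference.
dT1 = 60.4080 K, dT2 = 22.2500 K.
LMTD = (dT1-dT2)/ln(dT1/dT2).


dT1/dT2 = 2.7150
ln(dT1/dT2) = 0.9988
LMTD = 38.1580 / 0.9988 = 38.2046 K

38.2046 K


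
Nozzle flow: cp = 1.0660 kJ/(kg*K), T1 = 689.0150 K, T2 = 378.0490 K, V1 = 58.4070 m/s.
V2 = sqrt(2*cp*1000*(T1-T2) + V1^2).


dT = 310.9660 K
2*cp*1000*dT = 662979.5120
V1^2 = 3411.3776
V2 = sqrt(666390.8896) = 816.3277 m/s

816.3277 m/s


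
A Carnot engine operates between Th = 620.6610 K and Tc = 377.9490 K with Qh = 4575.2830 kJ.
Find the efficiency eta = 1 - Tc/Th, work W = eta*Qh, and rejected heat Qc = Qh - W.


eta = 1 - 377.9490/620.6610 = 0.3911
W = 0.3911 * 4575.2830 = 1789.1830 kJ
Qc = 4575.2830 - 1789.1830 = 2786.1000 kJ

eta = 39.1054%, W = 1789.1830 kJ, Qc = 2786.1000 kJ


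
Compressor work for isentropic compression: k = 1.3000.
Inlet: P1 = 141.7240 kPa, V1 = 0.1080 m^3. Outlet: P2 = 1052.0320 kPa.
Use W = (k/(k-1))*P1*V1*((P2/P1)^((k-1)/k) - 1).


(k-1)/k = 0.2308
(P2/P1)^exp = 1.5882
W = 4.3333 * 141.7240 * 0.1080 * (1.5882 - 1) = 39.0132 kJ

39.0132 kJ


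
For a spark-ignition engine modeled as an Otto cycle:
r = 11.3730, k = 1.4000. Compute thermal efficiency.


r^(k-1) = 2.6445
eta = 1 - 1/2.6445 = 0.6219 = 62.1862%

62.1862%


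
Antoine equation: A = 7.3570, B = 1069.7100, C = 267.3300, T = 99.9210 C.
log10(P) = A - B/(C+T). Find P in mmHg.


C+T = 367.2510
B/(C+T) = 2.9127
log10(P) = 7.3570 - 2.9127 = 4.4443
P = 10^4.4443 = 27813.1997 mmHg

27813.1997 mmHg


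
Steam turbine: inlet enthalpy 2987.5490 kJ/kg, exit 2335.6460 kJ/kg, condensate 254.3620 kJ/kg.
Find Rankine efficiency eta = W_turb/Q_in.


W = 651.9030 kJ/kg
Q_in = 2733.1870 kJ/kg
eta = 0.2385 = 23.8514%

eta = 23.8514%


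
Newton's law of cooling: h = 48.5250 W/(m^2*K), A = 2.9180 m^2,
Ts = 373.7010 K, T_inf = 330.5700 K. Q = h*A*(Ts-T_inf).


dT = 43.1310 K
Q = 48.5250 * 2.9180 * 43.1310 = 6107.1749 W

6107.1749 W


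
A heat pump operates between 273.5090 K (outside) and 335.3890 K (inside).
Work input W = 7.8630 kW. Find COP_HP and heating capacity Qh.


COP = 335.3890 / 61.8800 = 5.4200
Qh = 5.4200 * 7.8630 = 42.6174 kW

COP = 5.4200, Qh = 42.6174 kW


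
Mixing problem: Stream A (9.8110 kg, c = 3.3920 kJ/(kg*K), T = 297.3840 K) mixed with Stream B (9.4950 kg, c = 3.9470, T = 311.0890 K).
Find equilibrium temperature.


num = 21555.2253
den = 70.7557
Tf = 304.6431 K

304.6431 K


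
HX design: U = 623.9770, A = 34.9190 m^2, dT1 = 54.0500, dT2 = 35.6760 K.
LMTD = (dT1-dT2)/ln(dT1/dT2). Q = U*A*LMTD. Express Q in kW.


LMTD = 44.2287 K
Q = 623.9770 * 34.9190 * 44.2287 = 963684.3908 W = 963.6844 kW

963.6844 kW


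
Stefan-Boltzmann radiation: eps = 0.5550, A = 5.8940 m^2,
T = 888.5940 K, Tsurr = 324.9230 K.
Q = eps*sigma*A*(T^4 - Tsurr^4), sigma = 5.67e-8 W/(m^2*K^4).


T^4 = 6.2347e+11
Tsurr^4 = 1.1146e+10
Q = 0.5550 * 5.67e-8 * 5.8940 * 6.1232e+11 = 113570.4410 W

113570.4410 W


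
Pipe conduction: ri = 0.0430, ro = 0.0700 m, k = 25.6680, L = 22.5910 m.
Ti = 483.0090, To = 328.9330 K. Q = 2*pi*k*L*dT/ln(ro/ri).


dT = 154.0760 K
ln(ro/ri) = 0.4873
Q = 2*pi*25.6680*22.5910*154.0760 / 0.4873 = 1151994.1716 W

1151994.1716 W


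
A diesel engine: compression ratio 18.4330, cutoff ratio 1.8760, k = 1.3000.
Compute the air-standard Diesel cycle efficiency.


r^(k-1) = 2.3971
rc^k = 2.2657
eta = 0.5363 = 53.6334%

53.6334%


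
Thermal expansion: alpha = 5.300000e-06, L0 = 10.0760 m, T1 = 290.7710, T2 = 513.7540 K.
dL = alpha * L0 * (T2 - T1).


dT = 222.9830 K
dL = 5.300000e-06 * 10.0760 * 222.9830 = 0.011908 m
L_final = 10.087908 m

dL = 0.011908 m


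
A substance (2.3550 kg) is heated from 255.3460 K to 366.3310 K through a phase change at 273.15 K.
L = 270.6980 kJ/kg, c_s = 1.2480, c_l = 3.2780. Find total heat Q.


Q1 (sensible, solid) = 2.3550 * 1.2480 * 17.8040 = 52.3267 kJ
Q2 (latent) = 2.3550 * 270.6980 = 637.4938 kJ
Q3 (sensible, liquid) = 2.3550 * 3.2780 * 93.1810 = 719.3284 kJ
Q_total = 1409.1489 kJ

1409.1489 kJ


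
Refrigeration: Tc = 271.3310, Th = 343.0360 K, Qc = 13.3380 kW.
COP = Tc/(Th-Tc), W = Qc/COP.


COP = 271.3310 / 71.7050 = 3.7840
W = 13.3380 / 3.7840 = 3.5249 kW

COP = 3.7840, W = 3.5249 kW


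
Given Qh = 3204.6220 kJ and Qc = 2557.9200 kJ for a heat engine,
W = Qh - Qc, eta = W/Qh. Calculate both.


W = 3204.6220 - 2557.9200 = 646.7020 kJ
eta = 646.7020 / 3204.6220 = 0.2018 = 20.1803%

W = 646.7020 kJ, eta = 20.1803%


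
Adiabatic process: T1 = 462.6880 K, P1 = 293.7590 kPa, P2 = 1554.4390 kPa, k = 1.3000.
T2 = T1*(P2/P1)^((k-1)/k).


(k-1)/k = 0.2308
(P2/P1)^exp = 1.4689
T2 = 462.6880 * 1.4689 = 679.6242 K

679.6242 K


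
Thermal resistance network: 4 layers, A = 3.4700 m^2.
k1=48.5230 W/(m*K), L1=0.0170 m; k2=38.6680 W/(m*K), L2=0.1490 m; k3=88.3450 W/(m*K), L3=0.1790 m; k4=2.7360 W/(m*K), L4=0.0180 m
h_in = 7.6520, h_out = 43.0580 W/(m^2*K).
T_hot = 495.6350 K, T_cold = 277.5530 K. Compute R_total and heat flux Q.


R_conv_in = 1/(7.6520*3.4700) = 0.0377
R_1 = 0.0170/(48.5230*3.4700) = 0.0001
R_2 = 0.1490/(38.6680*3.4700) = 0.0011
R_3 = 0.1790/(88.3450*3.4700) = 0.0006
R_4 = 0.0180/(2.7360*3.4700) = 0.0019
R_conv_out = 1/(43.0580*3.4700) = 0.0067
R_total = 0.0480 K/W
Q = 218.0820 / 0.0480 = 4539.0682 W

R_total = 0.0480 K/W, Q = 4539.0682 W


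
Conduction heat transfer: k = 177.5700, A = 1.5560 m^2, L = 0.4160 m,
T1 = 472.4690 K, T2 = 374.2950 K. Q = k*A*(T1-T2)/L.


dT = 98.1740 K
Q = 177.5700 * 1.5560 * 98.1740 / 0.4160 = 65205.2168 W

65205.2168 W


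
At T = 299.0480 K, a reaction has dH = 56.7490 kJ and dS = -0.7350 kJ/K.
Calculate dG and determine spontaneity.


T*dS = 299.0480 * -0.7350 = -219.8003 kJ
dG = 56.7490 + 219.8003 = 276.5493 kJ (non-spontaneous)

dG = 276.5493 kJ, non-spontaneous


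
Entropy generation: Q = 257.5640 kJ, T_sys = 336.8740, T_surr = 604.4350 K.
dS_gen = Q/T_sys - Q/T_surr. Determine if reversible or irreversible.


dS_sys = 257.5640/336.8740 = 0.7646 kJ/K
dS_surr = -257.5640/604.4350 = -0.4261 kJ/K
dS_gen = 0.7646 - 0.4261 = 0.3384 kJ/K (irreversible)

dS_gen = 0.3384 kJ/K, irreversible


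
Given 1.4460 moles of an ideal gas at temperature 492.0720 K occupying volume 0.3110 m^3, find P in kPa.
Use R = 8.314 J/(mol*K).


P = nRT/V = 1.4460 * 8.314 * 492.0720 / 0.3110
= 5915.7112 / 0.3110 = 19021.5795 Pa = 19.0216 kPa

19.0216 kPa


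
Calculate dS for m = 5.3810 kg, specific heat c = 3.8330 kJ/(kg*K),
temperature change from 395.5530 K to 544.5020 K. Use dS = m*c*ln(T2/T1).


T2/T1 = 1.3766
ln(T2/T1) = 0.3196
dS = 5.3810 * 3.8330 * 0.3196 = 6.5916 kJ/K

6.5916 kJ/K


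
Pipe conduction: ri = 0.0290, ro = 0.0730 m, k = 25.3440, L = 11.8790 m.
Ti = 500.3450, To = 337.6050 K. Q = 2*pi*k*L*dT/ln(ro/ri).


dT = 162.7400 K
ln(ro/ri) = 0.9232
Q = 2*pi*25.3440*11.8790*162.7400 / 0.9232 = 333465.2205 W

333465.2205 W


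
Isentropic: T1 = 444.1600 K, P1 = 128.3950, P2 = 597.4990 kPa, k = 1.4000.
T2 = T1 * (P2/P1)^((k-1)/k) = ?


(k-1)/k = 0.2857
(P2/P1)^exp = 1.5517
T2 = 444.1600 * 1.5517 = 689.1858 K

689.1858 K


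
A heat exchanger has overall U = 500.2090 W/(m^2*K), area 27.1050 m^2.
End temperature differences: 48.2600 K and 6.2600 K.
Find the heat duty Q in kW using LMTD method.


LMTD = 20.5638 K
Q = 500.2090 * 27.1050 * 20.5638 = 278807.5548 W = 278.8076 kW

278.8076 kW


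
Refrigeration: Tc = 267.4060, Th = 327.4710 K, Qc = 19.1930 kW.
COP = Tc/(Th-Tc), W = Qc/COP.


COP = 267.4060 / 60.0650 = 4.4519
W = 19.1930 / 4.4519 = 4.3112 kW

COP = 4.4519, W = 4.3112 kW


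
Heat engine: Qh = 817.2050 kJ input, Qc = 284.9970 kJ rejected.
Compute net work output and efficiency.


W = 817.2050 - 284.9970 = 532.2080 kJ
eta = 532.2080 / 817.2050 = 0.6513 = 65.1254%

W = 532.2080 kJ, eta = 65.1254%


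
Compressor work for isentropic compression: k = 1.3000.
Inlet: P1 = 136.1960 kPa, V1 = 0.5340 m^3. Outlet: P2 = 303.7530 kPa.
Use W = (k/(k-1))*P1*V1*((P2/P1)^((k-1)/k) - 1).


(k-1)/k = 0.2308
(P2/P1)^exp = 1.2033
W = 4.3333 * 136.1960 * 0.5340 * (1.2033 - 1) = 64.0855 kJ

64.0855 kJ


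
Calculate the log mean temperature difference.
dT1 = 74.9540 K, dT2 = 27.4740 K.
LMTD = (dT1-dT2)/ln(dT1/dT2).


dT1/dT2 = 2.7282
ln(dT1/dT2) = 1.0036
LMTD = 47.4800 / 1.0036 = 47.3081 K

47.3081 K


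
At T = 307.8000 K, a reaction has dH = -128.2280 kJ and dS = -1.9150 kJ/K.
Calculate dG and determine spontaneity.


T*dS = 307.8000 * -1.9150 = -589.4370 kJ
dG = -128.2280 + 589.4370 = 461.2090 kJ (non-spontaneous)

dG = 461.2090 kJ, non-spontaneous


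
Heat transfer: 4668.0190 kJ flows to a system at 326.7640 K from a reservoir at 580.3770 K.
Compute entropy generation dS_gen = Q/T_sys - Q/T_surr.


dS_sys = 4668.0190/326.7640 = 14.2856 kJ/K
dS_surr = -4668.0190/580.3770 = -8.0431 kJ/K
dS_gen = 14.2856 - 8.0431 = 6.2425 kJ/K (irreversible)

dS_gen = 6.2425 kJ/K, irreversible


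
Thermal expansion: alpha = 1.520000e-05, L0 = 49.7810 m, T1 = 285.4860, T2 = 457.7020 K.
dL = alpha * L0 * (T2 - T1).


dT = 172.2160 K
dL = 1.520000e-05 * 49.7810 * 172.2160 = 0.130311 m
L_final = 49.911311 m

dL = 0.130311 m


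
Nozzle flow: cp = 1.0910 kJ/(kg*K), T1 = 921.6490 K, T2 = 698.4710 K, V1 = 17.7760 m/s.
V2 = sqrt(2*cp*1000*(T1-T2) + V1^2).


dT = 223.1780 K
2*cp*1000*dT = 486974.3960
V1^2 = 315.9862
V2 = sqrt(487290.3822) = 698.0619 m/s

698.0619 m/s


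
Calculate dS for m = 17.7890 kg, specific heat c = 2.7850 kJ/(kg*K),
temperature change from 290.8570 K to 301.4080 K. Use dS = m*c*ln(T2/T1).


T2/T1 = 1.0363
ln(T2/T1) = 0.0356
dS = 17.7890 * 2.7850 * 0.0356 = 1.7653 kJ/K

1.7653 kJ/K


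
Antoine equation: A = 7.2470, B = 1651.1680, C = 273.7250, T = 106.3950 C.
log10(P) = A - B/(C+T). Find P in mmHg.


C+T = 380.1200
B/(C+T) = 4.3438
log10(P) = 7.2470 - 4.3438 = 2.9032
P = 10^2.9032 = 800.1894 mmHg

800.1894 mmHg


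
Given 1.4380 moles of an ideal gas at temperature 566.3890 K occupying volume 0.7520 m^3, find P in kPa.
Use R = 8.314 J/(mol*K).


P = nRT/V = 1.4380 * 8.314 * 566.3890 / 0.7520
= 6771.4818 / 0.7520 = 9004.6301 Pa = 9.0046 kPa

9.0046 kPa


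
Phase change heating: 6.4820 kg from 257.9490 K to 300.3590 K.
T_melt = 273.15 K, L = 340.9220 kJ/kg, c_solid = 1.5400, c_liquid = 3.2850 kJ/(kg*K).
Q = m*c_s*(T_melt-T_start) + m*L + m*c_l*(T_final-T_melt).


Q1 (sensible, solid) = 6.4820 * 1.5400 * 15.2010 = 151.7406 kJ
Q2 (latent) = 6.4820 * 340.9220 = 2209.8564 kJ
Q3 (sensible, liquid) = 6.4820 * 3.2850 * 27.2090 = 579.3713 kJ
Q_total = 2940.9683 kJ

2940.9683 kJ


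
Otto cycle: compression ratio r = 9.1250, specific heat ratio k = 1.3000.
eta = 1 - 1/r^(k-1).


r^(k-1) = 1.9412
eta = 1 - 1/1.9412 = 0.4849 = 48.4854%

48.4854%


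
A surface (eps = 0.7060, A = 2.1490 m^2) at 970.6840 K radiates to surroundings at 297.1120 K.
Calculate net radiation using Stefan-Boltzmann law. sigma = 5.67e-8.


T^4 = 8.8779e+11
Tsurr^4 = 7.7926e+09
Q = 0.7060 * 5.67e-8 * 2.1490 * 8.8000e+11 = 75701.9079 W

75701.9079 W


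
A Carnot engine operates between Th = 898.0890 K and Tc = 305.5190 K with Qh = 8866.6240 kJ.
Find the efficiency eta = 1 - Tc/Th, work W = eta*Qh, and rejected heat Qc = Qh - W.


eta = 1 - 305.5190/898.0890 = 0.6598
W = 0.6598 * 8866.6240 = 5850.3059 kJ
Qc = 8866.6240 - 5850.3059 = 3016.3181 kJ

eta = 65.9812%, W = 5850.3059 kJ, Qc = 3016.3181 kJ


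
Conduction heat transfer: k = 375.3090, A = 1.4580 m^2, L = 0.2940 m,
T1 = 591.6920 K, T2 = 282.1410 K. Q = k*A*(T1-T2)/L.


dT = 309.5510 K
Q = 375.3090 * 1.4580 * 309.5510 / 0.2940 = 576144.4517 W

576144.4517 W


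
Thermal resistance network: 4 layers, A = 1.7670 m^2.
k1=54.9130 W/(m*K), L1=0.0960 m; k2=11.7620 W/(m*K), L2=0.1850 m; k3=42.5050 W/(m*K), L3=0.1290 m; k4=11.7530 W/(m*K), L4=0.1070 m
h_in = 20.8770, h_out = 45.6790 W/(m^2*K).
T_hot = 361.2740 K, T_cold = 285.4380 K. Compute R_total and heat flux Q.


R_conv_in = 1/(20.8770*1.7670) = 0.0271
R_1 = 0.0960/(54.9130*1.7670) = 0.0010
R_2 = 0.1850/(11.7620*1.7670) = 0.0089
R_3 = 0.1290/(42.5050*1.7670) = 0.0017
R_4 = 0.1070/(11.7530*1.7670) = 0.0052
R_conv_out = 1/(45.6790*1.7670) = 0.0124
R_total = 0.0563 K/W
Q = 75.8360 / 0.0563 = 1348.0113 W

R_total = 0.0563 K/W, Q = 1348.0113 W


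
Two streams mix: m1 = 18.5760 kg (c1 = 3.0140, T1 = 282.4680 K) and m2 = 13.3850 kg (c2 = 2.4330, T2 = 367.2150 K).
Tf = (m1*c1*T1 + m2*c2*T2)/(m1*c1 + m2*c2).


num = 27773.4518
den = 88.5538
Tf = 313.6338 K

313.6338 K


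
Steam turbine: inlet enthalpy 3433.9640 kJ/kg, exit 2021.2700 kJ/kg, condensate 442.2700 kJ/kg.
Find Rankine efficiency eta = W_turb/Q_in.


W = 1412.6940 kJ/kg
Q_in = 2991.6940 kJ/kg
eta = 0.4722 = 47.2205%

eta = 47.2205%


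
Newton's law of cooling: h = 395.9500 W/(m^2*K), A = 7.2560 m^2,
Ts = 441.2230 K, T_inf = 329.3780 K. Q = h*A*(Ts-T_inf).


dT = 111.8450 K
Q = 395.9500 * 7.2560 * 111.8450 = 321332.1614 W

321332.1614 W


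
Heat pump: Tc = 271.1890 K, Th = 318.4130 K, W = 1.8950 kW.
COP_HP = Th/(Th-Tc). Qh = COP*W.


COP = 318.4130 / 47.2240 = 6.7426
Qh = 6.7426 * 1.8950 = 12.7772 kW

COP = 6.7426, Qh = 12.7772 kW


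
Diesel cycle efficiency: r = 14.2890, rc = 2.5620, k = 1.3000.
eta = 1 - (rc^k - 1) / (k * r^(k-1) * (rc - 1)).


r^(k-1) = 2.2208
rc^k = 3.3974
eta = 0.4684 = 46.8352%

46.8352%


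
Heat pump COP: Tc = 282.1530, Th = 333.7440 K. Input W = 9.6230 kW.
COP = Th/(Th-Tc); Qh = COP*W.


COP = 333.7440 / 51.5910 = 6.4690
Qh = 6.4690 * 9.6230 = 62.2515 kW

COP = 6.4690, Qh = 62.2515 kW


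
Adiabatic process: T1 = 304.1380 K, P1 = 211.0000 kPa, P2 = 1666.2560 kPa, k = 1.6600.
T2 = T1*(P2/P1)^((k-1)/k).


(k-1)/k = 0.3976
(P2/P1)^exp = 2.2742
T2 = 304.1380 * 2.2742 = 691.6587 K

691.6587 K


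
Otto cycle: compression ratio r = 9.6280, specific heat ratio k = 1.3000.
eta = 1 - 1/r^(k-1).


r^(k-1) = 1.9727
eta = 1 - 1/1.9727 = 0.4931 = 49.3080%

49.3080%


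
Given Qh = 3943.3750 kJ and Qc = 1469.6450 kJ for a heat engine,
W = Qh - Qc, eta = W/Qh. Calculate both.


W = 3943.3750 - 1469.6450 = 2473.7300 kJ
eta = 2473.7300 / 3943.3750 = 0.6273 = 62.7313%

W = 2473.7300 kJ, eta = 62.7313%


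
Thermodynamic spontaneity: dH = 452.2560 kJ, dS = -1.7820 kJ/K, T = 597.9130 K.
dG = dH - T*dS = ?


T*dS = 597.9130 * -1.7820 = -1065.4810 kJ
dG = 452.2560 + 1065.4810 = 1517.7370 kJ (non-spontaneous)

dG = 1517.7370 kJ, non-spontaneous


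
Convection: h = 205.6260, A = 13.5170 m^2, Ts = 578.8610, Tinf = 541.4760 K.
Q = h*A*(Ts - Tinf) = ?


dT = 37.3850 K
Q = 205.6260 * 13.5170 * 37.3850 = 103909.6127 W

103909.6127 W


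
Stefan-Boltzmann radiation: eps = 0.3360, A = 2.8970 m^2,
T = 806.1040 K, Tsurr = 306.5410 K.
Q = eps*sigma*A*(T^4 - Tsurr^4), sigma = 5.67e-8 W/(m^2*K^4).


T^4 = 4.2224e+11
Tsurr^4 = 8.8299e+09
Q = 0.3360 * 5.67e-8 * 2.8970 * 4.1341e+11 = 22816.9181 W

22816.9181 W


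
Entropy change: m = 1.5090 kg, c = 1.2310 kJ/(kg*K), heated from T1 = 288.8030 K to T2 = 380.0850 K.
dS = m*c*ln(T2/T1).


T2/T1 = 1.3161
ln(T2/T1) = 0.2747
dS = 1.5090 * 1.2310 * 0.2747 = 0.5102 kJ/K

0.5102 kJ/K


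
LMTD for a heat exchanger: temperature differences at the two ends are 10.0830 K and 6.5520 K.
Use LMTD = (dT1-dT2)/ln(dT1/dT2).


dT1/dT2 = 1.5389
ln(dT1/dT2) = 0.4311
LMTD = 3.5310 / 0.4311 = 8.1910 K

8.1910 K


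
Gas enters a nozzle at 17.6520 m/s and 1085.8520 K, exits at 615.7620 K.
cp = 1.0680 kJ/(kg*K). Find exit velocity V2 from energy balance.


dT = 470.0900 K
2*cp*1000*dT = 1004112.2400
V1^2 = 311.5931
V2 = sqrt(1004423.8331) = 1002.2095 m/s

1002.2095 m/s


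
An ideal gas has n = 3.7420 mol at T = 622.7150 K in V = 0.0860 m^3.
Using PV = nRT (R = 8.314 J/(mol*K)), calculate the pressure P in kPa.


P = nRT/V = 3.7420 * 8.314 * 622.7150 / 0.0860
= 19373.2789 / 0.0860 = 225270.6848 Pa = 225.2707 kPa

225.2707 kPa


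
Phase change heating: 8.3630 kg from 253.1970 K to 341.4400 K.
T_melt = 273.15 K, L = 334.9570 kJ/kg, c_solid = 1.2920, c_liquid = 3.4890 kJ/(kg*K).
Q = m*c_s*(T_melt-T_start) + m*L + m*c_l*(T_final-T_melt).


Q1 (sensible, solid) = 8.3630 * 1.2920 * 19.9530 = 215.5921 kJ
Q2 (latent) = 8.3630 * 334.9570 = 2801.2454 kJ
Q3 (sensible, liquid) = 8.3630 * 3.4890 * 68.2900 = 1992.6002 kJ
Q_total = 5009.4377 kJ

5009.4377 kJ


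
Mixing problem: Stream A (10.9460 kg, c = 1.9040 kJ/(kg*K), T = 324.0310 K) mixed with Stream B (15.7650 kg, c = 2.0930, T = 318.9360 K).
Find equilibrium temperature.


num = 17276.8482
den = 53.8373
Tf = 320.9083 K

320.9083 K


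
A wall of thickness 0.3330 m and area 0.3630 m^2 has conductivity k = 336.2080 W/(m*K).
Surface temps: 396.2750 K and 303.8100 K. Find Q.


dT = 92.4650 K
Q = 336.2080 * 0.3630 * 92.4650 / 0.3330 = 33888.1459 W

33888.1459 W


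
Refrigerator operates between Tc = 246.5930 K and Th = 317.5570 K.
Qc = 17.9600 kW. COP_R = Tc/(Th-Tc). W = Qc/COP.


COP = 246.5930 / 70.9640 = 3.4749
W = 17.9600 / 3.4749 = 5.1685 kW

COP = 3.4749, W = 5.1685 kW


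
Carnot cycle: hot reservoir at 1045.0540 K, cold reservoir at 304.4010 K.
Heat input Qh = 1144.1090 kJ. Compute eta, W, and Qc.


eta = 1 - 304.4010/1045.0540 = 0.7087
W = 0.7087 * 1144.1090 = 810.8555 kJ
Qc = 1144.1090 - 810.8555 = 333.2535 kJ

eta = 70.8722%, W = 810.8555 kJ, Qc = 333.2535 kJ


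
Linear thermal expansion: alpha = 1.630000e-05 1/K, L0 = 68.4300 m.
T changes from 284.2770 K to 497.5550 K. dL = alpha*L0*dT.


dT = 213.2780 K
dL = 1.630000e-05 * 68.4300 * 213.2780 = 0.237892 m
L_final = 68.667892 m

dL = 0.237892 m


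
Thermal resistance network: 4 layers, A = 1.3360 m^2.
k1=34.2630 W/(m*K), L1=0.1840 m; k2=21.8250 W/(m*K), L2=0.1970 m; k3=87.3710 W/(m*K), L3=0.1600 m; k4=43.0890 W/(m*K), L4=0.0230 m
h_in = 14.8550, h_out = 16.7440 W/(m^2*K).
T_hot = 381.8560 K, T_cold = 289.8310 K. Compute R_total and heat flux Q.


R_conv_in = 1/(14.8550*1.3360) = 0.0504
R_1 = 0.1840/(34.2630*1.3360) = 0.0040
R_2 = 0.1970/(21.8250*1.3360) = 0.0068
R_3 = 0.1600/(87.3710*1.3360) = 0.0014
R_4 = 0.0230/(43.0890*1.3360) = 0.0004
R_conv_out = 1/(16.7440*1.3360) = 0.0447
R_total = 0.1076 K/W
Q = 92.0250 / 0.1076 = 854.9636 W

R_total = 0.1076 K/W, Q = 854.9636 W


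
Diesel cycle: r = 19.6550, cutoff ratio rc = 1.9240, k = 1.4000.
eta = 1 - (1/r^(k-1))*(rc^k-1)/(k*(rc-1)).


r^(k-1) = 3.2915
rc^k = 2.4997
eta = 0.6478 = 64.7780%

64.7780%


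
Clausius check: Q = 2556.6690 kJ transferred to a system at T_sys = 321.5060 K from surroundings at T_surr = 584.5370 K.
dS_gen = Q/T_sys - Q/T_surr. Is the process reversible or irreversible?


dS_sys = 2556.6690/321.5060 = 7.9522 kJ/K
dS_surr = -2556.6690/584.5370 = -4.3738 kJ/K
dS_gen = 7.9522 - 4.3738 = 3.5783 kJ/K (irreversible)

dS_gen = 3.5783 kJ/K, irreversible


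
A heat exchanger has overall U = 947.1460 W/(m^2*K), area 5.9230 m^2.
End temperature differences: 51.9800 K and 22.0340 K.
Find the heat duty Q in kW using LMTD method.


LMTD = 34.8910 K
Q = 947.1460 * 5.9230 * 34.8910 = 195736.7526 W = 195.7368 kW

195.7368 kW
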